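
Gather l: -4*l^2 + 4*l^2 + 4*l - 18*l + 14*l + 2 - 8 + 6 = 0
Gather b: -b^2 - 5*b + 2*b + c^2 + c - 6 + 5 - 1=-b^2 - 3*b + c^2 + c - 2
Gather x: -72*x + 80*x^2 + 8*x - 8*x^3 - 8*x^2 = -8*x^3 + 72*x^2 - 64*x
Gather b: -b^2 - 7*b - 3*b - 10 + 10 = -b^2 - 10*b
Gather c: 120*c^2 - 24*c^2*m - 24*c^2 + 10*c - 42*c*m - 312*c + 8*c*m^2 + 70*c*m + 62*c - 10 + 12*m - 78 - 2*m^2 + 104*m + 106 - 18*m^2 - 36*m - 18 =c^2*(96 - 24*m) + c*(8*m^2 + 28*m - 240) - 20*m^2 + 80*m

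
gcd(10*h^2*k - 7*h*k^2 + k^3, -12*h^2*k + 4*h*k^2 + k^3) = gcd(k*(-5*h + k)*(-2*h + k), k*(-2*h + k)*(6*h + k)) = 2*h*k - k^2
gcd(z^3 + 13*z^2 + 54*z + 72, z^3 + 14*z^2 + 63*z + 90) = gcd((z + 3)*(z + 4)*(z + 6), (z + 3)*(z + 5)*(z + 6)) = z^2 + 9*z + 18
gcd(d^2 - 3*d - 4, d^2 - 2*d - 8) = d - 4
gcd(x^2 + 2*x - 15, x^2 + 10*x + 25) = x + 5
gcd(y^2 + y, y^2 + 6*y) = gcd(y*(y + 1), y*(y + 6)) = y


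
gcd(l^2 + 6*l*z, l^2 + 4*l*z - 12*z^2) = l + 6*z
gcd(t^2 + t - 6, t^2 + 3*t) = t + 3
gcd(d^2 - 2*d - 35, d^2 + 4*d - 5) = d + 5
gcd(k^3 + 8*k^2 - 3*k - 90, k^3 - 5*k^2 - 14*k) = 1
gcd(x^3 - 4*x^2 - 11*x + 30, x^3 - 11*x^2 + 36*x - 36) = x - 2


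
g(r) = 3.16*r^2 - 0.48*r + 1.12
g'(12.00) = 75.36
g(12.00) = 450.40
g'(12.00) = 75.36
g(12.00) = 450.40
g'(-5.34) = -34.23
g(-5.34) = 93.79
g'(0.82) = 4.70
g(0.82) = 2.85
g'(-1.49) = -9.90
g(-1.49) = 8.85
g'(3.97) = 24.61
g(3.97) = 49.02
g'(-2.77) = -17.99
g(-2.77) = 26.70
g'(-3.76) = -24.24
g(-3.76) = 47.60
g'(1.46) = 8.75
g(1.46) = 7.16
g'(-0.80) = -5.54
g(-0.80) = 3.53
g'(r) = 6.32*r - 0.48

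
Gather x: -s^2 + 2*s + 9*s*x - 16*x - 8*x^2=-s^2 + 2*s - 8*x^2 + x*(9*s - 16)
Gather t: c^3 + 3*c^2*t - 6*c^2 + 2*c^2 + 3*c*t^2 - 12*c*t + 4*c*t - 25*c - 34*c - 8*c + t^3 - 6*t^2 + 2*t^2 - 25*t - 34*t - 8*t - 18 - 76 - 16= c^3 - 4*c^2 - 67*c + t^3 + t^2*(3*c - 4) + t*(3*c^2 - 8*c - 67) - 110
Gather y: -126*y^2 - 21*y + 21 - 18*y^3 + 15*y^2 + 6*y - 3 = -18*y^3 - 111*y^2 - 15*y + 18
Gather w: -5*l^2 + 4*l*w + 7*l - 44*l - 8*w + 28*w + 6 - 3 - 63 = -5*l^2 - 37*l + w*(4*l + 20) - 60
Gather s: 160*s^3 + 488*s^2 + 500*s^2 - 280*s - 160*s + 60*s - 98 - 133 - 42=160*s^3 + 988*s^2 - 380*s - 273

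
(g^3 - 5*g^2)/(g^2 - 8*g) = g*(g - 5)/(g - 8)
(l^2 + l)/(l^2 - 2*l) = (l + 1)/(l - 2)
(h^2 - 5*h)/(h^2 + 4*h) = (h - 5)/(h + 4)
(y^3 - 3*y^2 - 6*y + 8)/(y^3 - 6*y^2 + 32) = (y - 1)/(y - 4)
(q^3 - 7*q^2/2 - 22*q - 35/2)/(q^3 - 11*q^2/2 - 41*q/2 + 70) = (2*q^2 + 7*q + 5)/(2*q^2 + 3*q - 20)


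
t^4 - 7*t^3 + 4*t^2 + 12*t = t*(t - 6)*(t - 2)*(t + 1)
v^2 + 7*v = v*(v + 7)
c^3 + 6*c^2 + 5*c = c*(c + 1)*(c + 5)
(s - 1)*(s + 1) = s^2 - 1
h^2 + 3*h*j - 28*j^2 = (h - 4*j)*(h + 7*j)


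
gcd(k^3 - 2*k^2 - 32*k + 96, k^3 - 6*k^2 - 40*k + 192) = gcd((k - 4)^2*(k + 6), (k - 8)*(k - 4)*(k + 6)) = k^2 + 2*k - 24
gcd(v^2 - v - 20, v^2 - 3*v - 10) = v - 5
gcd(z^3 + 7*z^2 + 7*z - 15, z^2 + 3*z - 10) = z + 5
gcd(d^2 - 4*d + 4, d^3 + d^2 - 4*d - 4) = d - 2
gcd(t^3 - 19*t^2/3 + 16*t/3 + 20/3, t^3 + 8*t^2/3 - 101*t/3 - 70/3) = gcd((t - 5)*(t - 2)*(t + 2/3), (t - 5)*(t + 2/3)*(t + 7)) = t^2 - 13*t/3 - 10/3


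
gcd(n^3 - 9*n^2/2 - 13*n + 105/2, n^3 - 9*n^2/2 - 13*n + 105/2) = n^3 - 9*n^2/2 - 13*n + 105/2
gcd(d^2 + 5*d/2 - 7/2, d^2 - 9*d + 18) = 1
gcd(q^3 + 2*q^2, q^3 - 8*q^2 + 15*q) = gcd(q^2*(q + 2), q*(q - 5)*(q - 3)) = q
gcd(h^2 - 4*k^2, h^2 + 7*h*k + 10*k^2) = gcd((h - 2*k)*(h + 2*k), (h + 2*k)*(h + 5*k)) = h + 2*k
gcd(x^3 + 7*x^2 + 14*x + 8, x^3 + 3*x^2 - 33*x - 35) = x + 1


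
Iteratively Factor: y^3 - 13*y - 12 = (y - 4)*(y^2 + 4*y + 3) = (y - 4)*(y + 3)*(y + 1)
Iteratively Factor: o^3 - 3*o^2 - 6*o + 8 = (o - 1)*(o^2 - 2*o - 8) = (o - 4)*(o - 1)*(o + 2)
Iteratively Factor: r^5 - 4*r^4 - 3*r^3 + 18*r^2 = (r - 3)*(r^4 - r^3 - 6*r^2) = r*(r - 3)*(r^3 - r^2 - 6*r) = r^2*(r - 3)*(r^2 - r - 6) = r^2*(r - 3)^2*(r + 2)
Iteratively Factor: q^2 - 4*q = (q)*(q - 4)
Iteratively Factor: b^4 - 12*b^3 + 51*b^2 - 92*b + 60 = (b - 3)*(b^3 - 9*b^2 + 24*b - 20) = (b - 3)*(b - 2)*(b^2 - 7*b + 10) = (b - 3)*(b - 2)^2*(b - 5)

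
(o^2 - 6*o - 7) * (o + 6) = o^3 - 43*o - 42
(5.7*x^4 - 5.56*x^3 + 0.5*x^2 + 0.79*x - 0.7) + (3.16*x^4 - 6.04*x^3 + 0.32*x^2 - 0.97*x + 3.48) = 8.86*x^4 - 11.6*x^3 + 0.82*x^2 - 0.18*x + 2.78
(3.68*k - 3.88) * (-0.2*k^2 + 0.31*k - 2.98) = -0.736*k^3 + 1.9168*k^2 - 12.1692*k + 11.5624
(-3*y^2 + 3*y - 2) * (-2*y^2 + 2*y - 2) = 6*y^4 - 12*y^3 + 16*y^2 - 10*y + 4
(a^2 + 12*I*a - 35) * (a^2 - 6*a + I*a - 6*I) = a^4 - 6*a^3 + 13*I*a^3 - 47*a^2 - 78*I*a^2 + 282*a - 35*I*a + 210*I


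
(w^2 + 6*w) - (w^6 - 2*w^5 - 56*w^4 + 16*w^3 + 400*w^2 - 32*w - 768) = -w^6 + 2*w^5 + 56*w^4 - 16*w^3 - 399*w^2 + 38*w + 768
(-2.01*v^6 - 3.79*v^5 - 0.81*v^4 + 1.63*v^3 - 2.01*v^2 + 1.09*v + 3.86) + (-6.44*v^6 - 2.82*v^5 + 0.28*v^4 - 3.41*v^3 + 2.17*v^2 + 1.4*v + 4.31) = -8.45*v^6 - 6.61*v^5 - 0.53*v^4 - 1.78*v^3 + 0.16*v^2 + 2.49*v + 8.17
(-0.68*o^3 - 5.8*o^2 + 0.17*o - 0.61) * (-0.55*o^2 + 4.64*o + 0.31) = 0.374*o^5 + 0.0347999999999997*o^4 - 27.2163*o^3 - 0.6737*o^2 - 2.7777*o - 0.1891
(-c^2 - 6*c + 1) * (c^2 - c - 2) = -c^4 - 5*c^3 + 9*c^2 + 11*c - 2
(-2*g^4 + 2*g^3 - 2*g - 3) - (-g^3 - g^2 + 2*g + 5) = -2*g^4 + 3*g^3 + g^2 - 4*g - 8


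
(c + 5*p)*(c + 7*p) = c^2 + 12*c*p + 35*p^2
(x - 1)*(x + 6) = x^2 + 5*x - 6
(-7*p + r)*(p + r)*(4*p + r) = -28*p^3 - 31*p^2*r - 2*p*r^2 + r^3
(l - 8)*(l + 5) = l^2 - 3*l - 40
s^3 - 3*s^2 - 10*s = s*(s - 5)*(s + 2)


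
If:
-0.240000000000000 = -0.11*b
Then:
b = 2.18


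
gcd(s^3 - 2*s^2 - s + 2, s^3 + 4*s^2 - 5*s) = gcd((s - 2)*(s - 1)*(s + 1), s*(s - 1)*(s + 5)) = s - 1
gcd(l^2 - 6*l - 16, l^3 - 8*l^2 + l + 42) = l + 2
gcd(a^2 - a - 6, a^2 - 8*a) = 1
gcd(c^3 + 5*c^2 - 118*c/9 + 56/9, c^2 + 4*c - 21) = c + 7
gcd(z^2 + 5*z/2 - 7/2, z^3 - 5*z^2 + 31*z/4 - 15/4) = z - 1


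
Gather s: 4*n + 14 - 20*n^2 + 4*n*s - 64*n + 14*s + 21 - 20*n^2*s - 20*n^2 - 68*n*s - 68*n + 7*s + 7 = -40*n^2 - 128*n + s*(-20*n^2 - 64*n + 21) + 42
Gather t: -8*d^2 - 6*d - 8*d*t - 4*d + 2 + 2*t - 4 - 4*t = -8*d^2 - 10*d + t*(-8*d - 2) - 2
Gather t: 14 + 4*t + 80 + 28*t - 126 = 32*t - 32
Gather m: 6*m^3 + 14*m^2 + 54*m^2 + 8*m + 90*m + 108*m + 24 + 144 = 6*m^3 + 68*m^2 + 206*m + 168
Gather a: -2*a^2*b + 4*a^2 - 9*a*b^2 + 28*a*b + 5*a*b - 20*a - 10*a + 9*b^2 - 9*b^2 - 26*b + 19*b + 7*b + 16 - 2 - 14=a^2*(4 - 2*b) + a*(-9*b^2 + 33*b - 30)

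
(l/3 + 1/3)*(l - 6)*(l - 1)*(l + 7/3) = l^4/3 - 11*l^3/9 - 5*l^2 + 11*l/9 + 14/3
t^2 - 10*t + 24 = (t - 6)*(t - 4)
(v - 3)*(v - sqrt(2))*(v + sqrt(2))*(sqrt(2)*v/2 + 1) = sqrt(2)*v^4/2 - 3*sqrt(2)*v^3/2 + v^3 - 3*v^2 - sqrt(2)*v^2 - 2*v + 3*sqrt(2)*v + 6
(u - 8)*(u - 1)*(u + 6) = u^3 - 3*u^2 - 46*u + 48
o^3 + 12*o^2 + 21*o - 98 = (o - 2)*(o + 7)^2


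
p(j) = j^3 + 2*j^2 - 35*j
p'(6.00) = 97.00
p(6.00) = 78.00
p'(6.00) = 97.00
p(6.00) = 78.00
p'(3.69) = 20.61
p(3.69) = -51.67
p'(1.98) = -15.32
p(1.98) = -53.70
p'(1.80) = -18.08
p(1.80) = -50.69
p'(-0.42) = -36.15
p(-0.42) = 14.98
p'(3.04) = 4.88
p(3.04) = -59.82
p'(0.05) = -34.79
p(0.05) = -1.74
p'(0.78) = -30.05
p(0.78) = -25.61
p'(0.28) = -33.64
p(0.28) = -9.62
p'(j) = 3*j^2 + 4*j - 35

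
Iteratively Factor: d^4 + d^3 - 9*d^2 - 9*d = (d + 3)*(d^3 - 2*d^2 - 3*d) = (d + 1)*(d + 3)*(d^2 - 3*d) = d*(d + 1)*(d + 3)*(d - 3)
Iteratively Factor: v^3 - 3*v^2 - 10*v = (v)*(v^2 - 3*v - 10) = v*(v + 2)*(v - 5)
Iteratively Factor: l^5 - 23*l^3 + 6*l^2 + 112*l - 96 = (l - 2)*(l^4 + 2*l^3 - 19*l^2 - 32*l + 48) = (l - 2)*(l - 1)*(l^3 + 3*l^2 - 16*l - 48) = (l - 2)*(l - 1)*(l + 4)*(l^2 - l - 12) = (l - 2)*(l - 1)*(l + 3)*(l + 4)*(l - 4)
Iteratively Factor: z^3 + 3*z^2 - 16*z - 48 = (z + 3)*(z^2 - 16) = (z - 4)*(z + 3)*(z + 4)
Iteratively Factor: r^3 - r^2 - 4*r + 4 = (r - 1)*(r^2 - 4) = (r - 1)*(r + 2)*(r - 2)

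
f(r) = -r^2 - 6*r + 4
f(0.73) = -0.91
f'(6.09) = -18.18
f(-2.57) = 12.82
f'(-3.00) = 0.00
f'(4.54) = -15.08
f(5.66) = -62.00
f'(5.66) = -17.32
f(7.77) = -102.99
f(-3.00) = 13.00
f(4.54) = -43.85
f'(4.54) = -15.08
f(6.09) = -69.63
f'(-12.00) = 18.00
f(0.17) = 2.95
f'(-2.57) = -0.86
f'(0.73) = -7.46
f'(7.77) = -21.54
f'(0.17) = -6.34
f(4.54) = -43.85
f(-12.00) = -68.00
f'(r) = -2*r - 6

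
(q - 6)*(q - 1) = q^2 - 7*q + 6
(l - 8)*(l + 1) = l^2 - 7*l - 8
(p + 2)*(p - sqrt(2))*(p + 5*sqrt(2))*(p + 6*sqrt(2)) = p^4 + 2*p^3 + 10*sqrt(2)*p^3 + 20*sqrt(2)*p^2 + 38*p^2 - 60*sqrt(2)*p + 76*p - 120*sqrt(2)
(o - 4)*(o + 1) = o^2 - 3*o - 4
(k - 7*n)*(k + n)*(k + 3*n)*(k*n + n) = k^4*n - 3*k^3*n^2 + k^3*n - 25*k^2*n^3 - 3*k^2*n^2 - 21*k*n^4 - 25*k*n^3 - 21*n^4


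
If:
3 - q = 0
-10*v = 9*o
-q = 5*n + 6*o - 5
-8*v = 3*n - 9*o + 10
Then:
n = -46/165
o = 56/99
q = 3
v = -28/55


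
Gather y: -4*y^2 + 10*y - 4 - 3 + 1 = -4*y^2 + 10*y - 6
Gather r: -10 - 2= -12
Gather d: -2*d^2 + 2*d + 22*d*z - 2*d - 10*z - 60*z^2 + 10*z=-2*d^2 + 22*d*z - 60*z^2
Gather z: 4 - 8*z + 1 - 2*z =5 - 10*z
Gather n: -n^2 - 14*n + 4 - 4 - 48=-n^2 - 14*n - 48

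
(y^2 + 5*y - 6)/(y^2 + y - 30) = (y - 1)/(y - 5)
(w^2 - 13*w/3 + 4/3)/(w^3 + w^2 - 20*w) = (w - 1/3)/(w*(w + 5))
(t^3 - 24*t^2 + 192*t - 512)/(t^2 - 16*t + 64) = t - 8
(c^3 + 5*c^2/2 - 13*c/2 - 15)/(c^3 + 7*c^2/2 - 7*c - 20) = (c + 3)/(c + 4)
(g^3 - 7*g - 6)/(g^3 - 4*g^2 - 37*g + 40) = (g^3 - 7*g - 6)/(g^3 - 4*g^2 - 37*g + 40)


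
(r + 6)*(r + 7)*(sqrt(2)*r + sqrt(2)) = sqrt(2)*r^3 + 14*sqrt(2)*r^2 + 55*sqrt(2)*r + 42*sqrt(2)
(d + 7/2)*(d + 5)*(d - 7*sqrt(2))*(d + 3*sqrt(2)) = d^4 - 4*sqrt(2)*d^3 + 17*d^3/2 - 34*sqrt(2)*d^2 - 49*d^2/2 - 357*d - 70*sqrt(2)*d - 735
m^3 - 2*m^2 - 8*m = m*(m - 4)*(m + 2)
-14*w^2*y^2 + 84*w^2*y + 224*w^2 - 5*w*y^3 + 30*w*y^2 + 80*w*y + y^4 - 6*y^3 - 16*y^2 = (-7*w + y)*(2*w + y)*(y - 8)*(y + 2)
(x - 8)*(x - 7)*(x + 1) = x^3 - 14*x^2 + 41*x + 56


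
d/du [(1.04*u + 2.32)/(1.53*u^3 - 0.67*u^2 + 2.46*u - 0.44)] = (-3.1824*u^3 - 9.952*u^2 + 3.1088*u - 6.1648)/(2.3409*u^6 - 2.0502*u^5 + 7.9765*u^4 - 4.6428*u^3 + 6.6412*u^2 - 2.1648*u + 0.1936)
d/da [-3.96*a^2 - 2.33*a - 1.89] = -7.92*a - 2.33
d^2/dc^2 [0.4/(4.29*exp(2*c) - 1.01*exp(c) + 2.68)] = ((0.404 - 6.864*exp(c))*(4.29*exp(2*c) - 1.01*exp(c) + 2.68) + 0.4*(8.58*exp(c) - 1.01)*(17.16*exp(c) - 2.02)*exp(c))*exp(c)/(4.29*exp(2*c) - 1.01*exp(c) + 2.68)^3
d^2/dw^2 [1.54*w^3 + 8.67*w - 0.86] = 9.24*w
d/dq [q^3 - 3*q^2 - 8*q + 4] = 3*q^2 - 6*q - 8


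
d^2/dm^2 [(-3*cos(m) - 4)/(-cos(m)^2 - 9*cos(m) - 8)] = (-27*(1 - cos(2*m))^2*cos(m)/4 + 11*(1 - cos(2*m))^2/4 + 201*cos(m) + 33*cos(2*m) + 9*cos(3*m)/2 + 3*cos(5*m)/2 + 174)/((cos(m) + 1)^3*(cos(m) + 8)^3)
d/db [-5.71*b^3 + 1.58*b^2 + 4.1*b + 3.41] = -17.13*b^2 + 3.16*b + 4.1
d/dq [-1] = 0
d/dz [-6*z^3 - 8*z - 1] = -18*z^2 - 8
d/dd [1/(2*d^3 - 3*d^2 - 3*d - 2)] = 3*(-2*d^2 + 2*d + 1)/(-2*d^3 + 3*d^2 + 3*d + 2)^2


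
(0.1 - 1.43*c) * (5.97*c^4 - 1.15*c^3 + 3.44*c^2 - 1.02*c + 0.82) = -8.5371*c^5 + 2.2415*c^4 - 5.0342*c^3 + 1.8026*c^2 - 1.2746*c + 0.082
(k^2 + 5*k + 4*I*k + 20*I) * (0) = 0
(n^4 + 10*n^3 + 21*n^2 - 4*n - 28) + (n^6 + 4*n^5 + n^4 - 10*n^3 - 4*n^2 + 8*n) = n^6 + 4*n^5 + 2*n^4 + 17*n^2 + 4*n - 28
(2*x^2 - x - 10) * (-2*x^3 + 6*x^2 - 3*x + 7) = -4*x^5 + 14*x^4 + 8*x^3 - 43*x^2 + 23*x - 70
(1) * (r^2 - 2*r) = r^2 - 2*r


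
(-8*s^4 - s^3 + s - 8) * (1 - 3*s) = 24*s^5 - 5*s^4 - s^3 - 3*s^2 + 25*s - 8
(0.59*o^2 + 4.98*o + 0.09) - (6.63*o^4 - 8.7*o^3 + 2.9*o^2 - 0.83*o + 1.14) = -6.63*o^4 + 8.7*o^3 - 2.31*o^2 + 5.81*o - 1.05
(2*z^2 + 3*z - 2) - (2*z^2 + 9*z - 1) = -6*z - 1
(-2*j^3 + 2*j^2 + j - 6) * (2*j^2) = -4*j^5 + 4*j^4 + 2*j^3 - 12*j^2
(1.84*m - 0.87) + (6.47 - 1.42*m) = 0.42*m + 5.6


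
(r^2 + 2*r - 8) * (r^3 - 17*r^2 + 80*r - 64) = r^5 - 15*r^4 + 38*r^3 + 232*r^2 - 768*r + 512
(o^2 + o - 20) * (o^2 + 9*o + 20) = o^4 + 10*o^3 + 9*o^2 - 160*o - 400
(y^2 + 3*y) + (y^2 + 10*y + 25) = 2*y^2 + 13*y + 25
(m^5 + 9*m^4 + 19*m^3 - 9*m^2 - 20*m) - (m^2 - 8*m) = m^5 + 9*m^4 + 19*m^3 - 10*m^2 - 12*m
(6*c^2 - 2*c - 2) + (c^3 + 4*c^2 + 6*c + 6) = c^3 + 10*c^2 + 4*c + 4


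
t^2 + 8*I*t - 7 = (t + I)*(t + 7*I)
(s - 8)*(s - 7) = s^2 - 15*s + 56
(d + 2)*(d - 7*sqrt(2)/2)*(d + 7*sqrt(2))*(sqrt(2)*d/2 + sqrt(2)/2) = sqrt(2)*d^4/2 + 3*sqrt(2)*d^3/2 + 7*d^3/2 - 47*sqrt(2)*d^2/2 + 21*d^2/2 - 147*sqrt(2)*d/2 + 7*d - 49*sqrt(2)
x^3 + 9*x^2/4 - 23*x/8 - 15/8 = (x - 5/4)*(x + 1/2)*(x + 3)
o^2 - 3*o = o*(o - 3)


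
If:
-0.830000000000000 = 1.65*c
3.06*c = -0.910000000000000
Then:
No Solution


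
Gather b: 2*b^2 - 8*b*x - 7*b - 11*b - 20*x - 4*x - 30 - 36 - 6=2*b^2 + b*(-8*x - 18) - 24*x - 72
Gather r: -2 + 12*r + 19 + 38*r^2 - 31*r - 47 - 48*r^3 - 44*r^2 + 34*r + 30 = -48*r^3 - 6*r^2 + 15*r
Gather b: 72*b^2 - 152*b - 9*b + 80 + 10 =72*b^2 - 161*b + 90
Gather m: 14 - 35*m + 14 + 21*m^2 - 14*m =21*m^2 - 49*m + 28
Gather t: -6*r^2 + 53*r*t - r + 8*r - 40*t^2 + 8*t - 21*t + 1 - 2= -6*r^2 + 7*r - 40*t^2 + t*(53*r - 13) - 1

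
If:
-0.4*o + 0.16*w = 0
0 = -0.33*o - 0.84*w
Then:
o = 0.00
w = 0.00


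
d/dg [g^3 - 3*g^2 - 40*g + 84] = 3*g^2 - 6*g - 40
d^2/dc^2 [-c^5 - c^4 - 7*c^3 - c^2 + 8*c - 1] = -20*c^3 - 12*c^2 - 42*c - 2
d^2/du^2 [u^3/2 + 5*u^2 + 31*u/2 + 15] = 3*u + 10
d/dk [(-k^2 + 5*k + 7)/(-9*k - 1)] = (9*k^2 + 2*k + 58)/(81*k^2 + 18*k + 1)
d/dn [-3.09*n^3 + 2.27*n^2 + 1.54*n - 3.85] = -9.27*n^2 + 4.54*n + 1.54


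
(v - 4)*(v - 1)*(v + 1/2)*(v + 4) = v^4 - v^3/2 - 33*v^2/2 + 8*v + 8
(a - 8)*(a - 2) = a^2 - 10*a + 16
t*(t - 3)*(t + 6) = t^3 + 3*t^2 - 18*t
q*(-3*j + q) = -3*j*q + q^2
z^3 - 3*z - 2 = (z - 2)*(z + 1)^2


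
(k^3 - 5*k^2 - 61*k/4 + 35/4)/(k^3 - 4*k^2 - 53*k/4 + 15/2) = (k - 7)/(k - 6)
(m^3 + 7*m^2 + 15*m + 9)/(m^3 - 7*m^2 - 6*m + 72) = (m^2 + 4*m + 3)/(m^2 - 10*m + 24)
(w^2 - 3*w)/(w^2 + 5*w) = (w - 3)/(w + 5)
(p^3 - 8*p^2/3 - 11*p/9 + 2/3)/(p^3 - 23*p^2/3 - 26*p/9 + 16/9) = (p - 3)/(p - 8)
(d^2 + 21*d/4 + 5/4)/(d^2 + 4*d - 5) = (d + 1/4)/(d - 1)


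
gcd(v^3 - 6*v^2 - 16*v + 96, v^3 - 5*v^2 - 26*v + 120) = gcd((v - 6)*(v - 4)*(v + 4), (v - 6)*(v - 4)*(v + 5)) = v^2 - 10*v + 24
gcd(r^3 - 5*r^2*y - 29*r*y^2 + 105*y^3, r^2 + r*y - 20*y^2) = r + 5*y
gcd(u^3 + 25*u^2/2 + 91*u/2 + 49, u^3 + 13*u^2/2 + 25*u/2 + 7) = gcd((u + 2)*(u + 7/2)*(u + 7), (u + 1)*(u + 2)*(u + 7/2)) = u^2 + 11*u/2 + 7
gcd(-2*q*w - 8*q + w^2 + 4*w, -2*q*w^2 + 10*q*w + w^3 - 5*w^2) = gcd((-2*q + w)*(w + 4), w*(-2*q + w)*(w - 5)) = 2*q - w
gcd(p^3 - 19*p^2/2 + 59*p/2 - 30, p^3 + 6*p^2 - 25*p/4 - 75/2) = p - 5/2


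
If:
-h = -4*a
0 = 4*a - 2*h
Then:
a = 0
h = 0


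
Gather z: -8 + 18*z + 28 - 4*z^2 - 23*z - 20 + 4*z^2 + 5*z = 0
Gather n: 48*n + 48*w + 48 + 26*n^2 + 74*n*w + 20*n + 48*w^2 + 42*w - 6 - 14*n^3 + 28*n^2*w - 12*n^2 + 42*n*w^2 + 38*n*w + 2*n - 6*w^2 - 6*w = -14*n^3 + n^2*(28*w + 14) + n*(42*w^2 + 112*w + 70) + 42*w^2 + 84*w + 42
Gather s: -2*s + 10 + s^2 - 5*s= s^2 - 7*s + 10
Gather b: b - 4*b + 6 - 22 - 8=-3*b - 24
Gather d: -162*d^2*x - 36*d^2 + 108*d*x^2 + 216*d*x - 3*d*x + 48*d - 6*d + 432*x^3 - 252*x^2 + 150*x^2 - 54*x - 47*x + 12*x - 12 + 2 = d^2*(-162*x - 36) + d*(108*x^2 + 213*x + 42) + 432*x^3 - 102*x^2 - 89*x - 10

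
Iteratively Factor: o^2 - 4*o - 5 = (o + 1)*(o - 5)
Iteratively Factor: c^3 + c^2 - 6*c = (c - 2)*(c^2 + 3*c) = c*(c - 2)*(c + 3)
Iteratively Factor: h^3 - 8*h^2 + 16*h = (h - 4)*(h^2 - 4*h) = h*(h - 4)*(h - 4)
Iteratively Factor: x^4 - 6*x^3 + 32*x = (x - 4)*(x^3 - 2*x^2 - 8*x) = (x - 4)*(x + 2)*(x^2 - 4*x) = (x - 4)^2*(x + 2)*(x)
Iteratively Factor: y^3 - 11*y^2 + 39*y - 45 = (y - 3)*(y^2 - 8*y + 15) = (y - 3)^2*(y - 5)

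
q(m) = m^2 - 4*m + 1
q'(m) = 2*m - 4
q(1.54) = -2.79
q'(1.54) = -0.92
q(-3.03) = 22.30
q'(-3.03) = -10.06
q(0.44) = -0.57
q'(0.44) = -3.12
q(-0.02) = 1.08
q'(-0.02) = -4.04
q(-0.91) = 5.47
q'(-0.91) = -5.82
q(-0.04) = 1.16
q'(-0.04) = -4.08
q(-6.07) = 62.12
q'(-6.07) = -16.14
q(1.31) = -2.52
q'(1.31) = -1.38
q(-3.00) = 22.00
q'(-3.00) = -10.00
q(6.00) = 13.00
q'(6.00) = 8.00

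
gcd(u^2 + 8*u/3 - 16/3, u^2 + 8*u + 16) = u + 4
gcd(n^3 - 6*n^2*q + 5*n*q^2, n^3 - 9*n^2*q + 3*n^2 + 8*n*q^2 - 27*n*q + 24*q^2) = -n + q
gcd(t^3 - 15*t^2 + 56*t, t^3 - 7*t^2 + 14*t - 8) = 1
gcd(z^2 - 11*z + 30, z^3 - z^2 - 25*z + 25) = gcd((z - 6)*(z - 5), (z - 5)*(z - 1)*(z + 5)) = z - 5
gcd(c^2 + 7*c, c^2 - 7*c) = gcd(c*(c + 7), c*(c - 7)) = c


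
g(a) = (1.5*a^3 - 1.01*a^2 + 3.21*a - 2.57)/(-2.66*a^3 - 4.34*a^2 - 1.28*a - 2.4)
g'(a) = (4.5*a^2 - 2.02*a + 3.21)/(-2.66*a^3 - 4.34*a^2 - 1.28*a - 2.4) + (7.98*a^2 + 8.68*a + 1.28)*(1.5*a^3 - 1.01*a^2 + 3.21*a - 2.57)/(-2.66*a^3 - 4.34*a^2 - 1.28*a - 2.4)^2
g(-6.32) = -0.88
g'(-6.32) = -0.07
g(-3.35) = -1.52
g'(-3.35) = -0.63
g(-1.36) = 6.30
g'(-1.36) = -20.53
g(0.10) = 0.88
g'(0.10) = -1.95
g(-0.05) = 1.16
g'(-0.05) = -1.85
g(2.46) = -0.30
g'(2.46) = -0.06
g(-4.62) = -1.08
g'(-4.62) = -0.19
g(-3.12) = -1.69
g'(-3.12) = -0.86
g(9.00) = -0.45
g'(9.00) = -0.01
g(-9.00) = -0.76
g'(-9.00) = -0.03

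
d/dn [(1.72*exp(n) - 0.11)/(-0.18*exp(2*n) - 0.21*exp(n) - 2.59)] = (0.3096*exp(2*n) - 0.0396*exp(n) - 4.4779)*exp(n)/(0.0324*exp(4*n) + 0.0756*exp(3*n) + 0.9765*exp(2*n) + 1.0878*exp(n) + 6.7081)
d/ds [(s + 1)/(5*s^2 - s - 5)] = (5*s^2 - s - (s + 1)*(10*s - 1) - 5)/(-5*s^2 + s + 5)^2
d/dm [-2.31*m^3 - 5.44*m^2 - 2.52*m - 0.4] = -6.93*m^2 - 10.88*m - 2.52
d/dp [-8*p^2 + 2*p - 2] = 2 - 16*p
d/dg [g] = 1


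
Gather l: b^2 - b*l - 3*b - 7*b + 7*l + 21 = b^2 - 10*b + l*(7 - b) + 21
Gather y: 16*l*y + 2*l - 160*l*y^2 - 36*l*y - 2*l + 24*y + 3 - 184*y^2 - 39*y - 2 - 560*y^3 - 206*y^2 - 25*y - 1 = -560*y^3 + y^2*(-160*l - 390) + y*(-20*l - 40)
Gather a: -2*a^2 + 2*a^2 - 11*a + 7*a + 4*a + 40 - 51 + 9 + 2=0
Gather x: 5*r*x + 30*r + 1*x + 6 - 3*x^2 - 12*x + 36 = 30*r - 3*x^2 + x*(5*r - 11) + 42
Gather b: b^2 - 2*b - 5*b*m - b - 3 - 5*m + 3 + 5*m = b^2 + b*(-5*m - 3)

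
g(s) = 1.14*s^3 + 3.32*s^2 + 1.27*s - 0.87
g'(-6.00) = 84.55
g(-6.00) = -135.21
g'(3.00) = 51.97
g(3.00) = 63.60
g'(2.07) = 29.67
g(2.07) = 26.10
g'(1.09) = 12.57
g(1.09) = 5.94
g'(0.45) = 4.95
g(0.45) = 0.48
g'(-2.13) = 2.64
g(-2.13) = 0.47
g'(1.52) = 19.26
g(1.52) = 12.73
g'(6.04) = 166.14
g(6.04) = 379.12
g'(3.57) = 68.56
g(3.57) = 97.85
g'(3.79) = 75.56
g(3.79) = 113.69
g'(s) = 3.42*s^2 + 6.64*s + 1.27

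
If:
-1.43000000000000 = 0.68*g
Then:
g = -2.10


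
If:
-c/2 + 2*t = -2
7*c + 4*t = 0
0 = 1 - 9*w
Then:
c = 1/2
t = -7/8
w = 1/9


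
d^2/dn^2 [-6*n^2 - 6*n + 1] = -12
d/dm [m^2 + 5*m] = 2*m + 5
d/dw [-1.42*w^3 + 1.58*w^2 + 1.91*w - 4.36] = -4.26*w^2 + 3.16*w + 1.91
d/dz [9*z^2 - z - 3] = 18*z - 1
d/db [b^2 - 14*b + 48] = 2*b - 14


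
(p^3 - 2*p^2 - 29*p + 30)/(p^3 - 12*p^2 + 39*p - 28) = (p^2 - p - 30)/(p^2 - 11*p + 28)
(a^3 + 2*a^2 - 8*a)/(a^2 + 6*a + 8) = a*(a - 2)/(a + 2)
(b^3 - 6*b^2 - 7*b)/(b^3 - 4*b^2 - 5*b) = (b - 7)/(b - 5)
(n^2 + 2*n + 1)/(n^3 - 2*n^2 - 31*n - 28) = (n + 1)/(n^2 - 3*n - 28)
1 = 1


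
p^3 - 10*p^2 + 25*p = p*(p - 5)^2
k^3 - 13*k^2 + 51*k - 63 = (k - 7)*(k - 3)^2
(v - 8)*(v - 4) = v^2 - 12*v + 32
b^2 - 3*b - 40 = (b - 8)*(b + 5)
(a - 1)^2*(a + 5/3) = a^3 - a^2/3 - 7*a/3 + 5/3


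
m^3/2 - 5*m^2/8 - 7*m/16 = m*(m/2 + 1/4)*(m - 7/4)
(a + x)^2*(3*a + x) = 3*a^3 + 7*a^2*x + 5*a*x^2 + x^3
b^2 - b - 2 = (b - 2)*(b + 1)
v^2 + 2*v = v*(v + 2)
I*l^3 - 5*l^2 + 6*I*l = l*(l + 6*I)*(I*l + 1)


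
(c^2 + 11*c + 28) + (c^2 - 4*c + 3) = 2*c^2 + 7*c + 31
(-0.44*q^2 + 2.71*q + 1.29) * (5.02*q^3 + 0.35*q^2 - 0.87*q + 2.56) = -2.2088*q^5 + 13.4502*q^4 + 7.8071*q^3 - 3.0326*q^2 + 5.8153*q + 3.3024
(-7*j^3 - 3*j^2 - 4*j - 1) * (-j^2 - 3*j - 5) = 7*j^5 + 24*j^4 + 48*j^3 + 28*j^2 + 23*j + 5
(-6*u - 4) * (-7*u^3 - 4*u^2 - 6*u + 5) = 42*u^4 + 52*u^3 + 52*u^2 - 6*u - 20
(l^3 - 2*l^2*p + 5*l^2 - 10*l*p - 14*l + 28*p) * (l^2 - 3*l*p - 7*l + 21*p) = l^5 - 5*l^4*p - 2*l^4 + 6*l^3*p^2 + 10*l^3*p - 49*l^3 - 12*l^2*p^2 + 245*l^2*p + 98*l^2 - 294*l*p^2 - 490*l*p + 588*p^2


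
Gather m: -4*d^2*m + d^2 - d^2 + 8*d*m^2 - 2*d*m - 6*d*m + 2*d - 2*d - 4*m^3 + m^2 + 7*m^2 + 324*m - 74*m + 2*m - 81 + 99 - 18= -4*m^3 + m^2*(8*d + 8) + m*(-4*d^2 - 8*d + 252)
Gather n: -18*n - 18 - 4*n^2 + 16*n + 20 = -4*n^2 - 2*n + 2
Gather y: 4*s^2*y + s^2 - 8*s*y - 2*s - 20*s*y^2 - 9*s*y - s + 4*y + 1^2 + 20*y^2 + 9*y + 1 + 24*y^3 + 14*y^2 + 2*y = s^2 - 3*s + 24*y^3 + y^2*(34 - 20*s) + y*(4*s^2 - 17*s + 15) + 2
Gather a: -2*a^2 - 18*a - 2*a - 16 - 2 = -2*a^2 - 20*a - 18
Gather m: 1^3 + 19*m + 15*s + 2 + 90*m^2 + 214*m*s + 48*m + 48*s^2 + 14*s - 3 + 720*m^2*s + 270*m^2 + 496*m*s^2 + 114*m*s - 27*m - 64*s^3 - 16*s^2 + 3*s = m^2*(720*s + 360) + m*(496*s^2 + 328*s + 40) - 64*s^3 + 32*s^2 + 32*s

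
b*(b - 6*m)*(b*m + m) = b^3*m - 6*b^2*m^2 + b^2*m - 6*b*m^2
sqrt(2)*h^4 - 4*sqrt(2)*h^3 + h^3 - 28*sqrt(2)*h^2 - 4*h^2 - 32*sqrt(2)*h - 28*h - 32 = (h - 8)*(h + 2)^2*(sqrt(2)*h + 1)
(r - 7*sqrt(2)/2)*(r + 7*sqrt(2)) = r^2 + 7*sqrt(2)*r/2 - 49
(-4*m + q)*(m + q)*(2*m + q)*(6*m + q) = -48*m^4 - 68*m^3*q - 16*m^2*q^2 + 5*m*q^3 + q^4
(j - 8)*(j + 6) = j^2 - 2*j - 48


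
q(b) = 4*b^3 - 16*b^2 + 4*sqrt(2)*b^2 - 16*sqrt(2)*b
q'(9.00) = 763.20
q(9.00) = 1874.56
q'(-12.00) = 1953.61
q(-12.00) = -8129.88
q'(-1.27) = 23.00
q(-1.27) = 3.86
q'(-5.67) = 480.45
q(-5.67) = -933.36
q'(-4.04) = 256.80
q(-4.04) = -341.16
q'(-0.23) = -17.23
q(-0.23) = 4.61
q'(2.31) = -6.38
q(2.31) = -58.16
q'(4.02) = 88.14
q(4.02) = 1.75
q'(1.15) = -30.55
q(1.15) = -33.62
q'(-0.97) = 8.73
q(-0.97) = 8.57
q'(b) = 12*b^2 - 32*b + 8*sqrt(2)*b - 16*sqrt(2)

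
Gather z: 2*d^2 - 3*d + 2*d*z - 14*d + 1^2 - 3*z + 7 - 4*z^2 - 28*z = 2*d^2 - 17*d - 4*z^2 + z*(2*d - 31) + 8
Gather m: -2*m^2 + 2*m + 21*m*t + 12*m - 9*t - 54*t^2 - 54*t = -2*m^2 + m*(21*t + 14) - 54*t^2 - 63*t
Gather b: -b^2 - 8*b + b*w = -b^2 + b*(w - 8)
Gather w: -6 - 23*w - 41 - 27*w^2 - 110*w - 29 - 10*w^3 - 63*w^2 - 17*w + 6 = -10*w^3 - 90*w^2 - 150*w - 70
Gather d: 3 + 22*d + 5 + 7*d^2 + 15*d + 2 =7*d^2 + 37*d + 10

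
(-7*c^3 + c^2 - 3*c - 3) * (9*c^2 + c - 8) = -63*c^5 + 2*c^4 + 30*c^3 - 38*c^2 + 21*c + 24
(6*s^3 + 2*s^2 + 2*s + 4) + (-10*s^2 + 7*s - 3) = 6*s^3 - 8*s^2 + 9*s + 1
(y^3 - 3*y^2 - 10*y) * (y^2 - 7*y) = y^5 - 10*y^4 + 11*y^3 + 70*y^2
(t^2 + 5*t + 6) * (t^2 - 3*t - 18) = t^4 + 2*t^3 - 27*t^2 - 108*t - 108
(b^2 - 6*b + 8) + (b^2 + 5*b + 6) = 2*b^2 - b + 14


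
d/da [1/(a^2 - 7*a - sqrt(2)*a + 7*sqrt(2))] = (-2*a + sqrt(2) + 7)/(a^2 - 7*a - sqrt(2)*a + 7*sqrt(2))^2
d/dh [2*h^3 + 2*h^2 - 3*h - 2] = 6*h^2 + 4*h - 3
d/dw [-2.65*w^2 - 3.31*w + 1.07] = -5.3*w - 3.31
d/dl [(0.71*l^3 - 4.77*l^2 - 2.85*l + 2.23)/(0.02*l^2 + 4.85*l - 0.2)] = (0.0142*l^4 + 6.887*l^3 - 23.5035*l^2 + 1.8188*l - 10.2455)/(0.0004*l^4 + 0.194*l^3 + 23.5145*l^2 - 1.94*l + 0.04)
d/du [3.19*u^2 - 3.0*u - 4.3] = 6.38*u - 3.0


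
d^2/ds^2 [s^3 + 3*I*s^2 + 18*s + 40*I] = 6*s + 6*I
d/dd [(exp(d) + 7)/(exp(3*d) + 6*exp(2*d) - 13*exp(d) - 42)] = (1 - 2*exp(d))*exp(d)/(exp(4*d) - 2*exp(3*d) - 11*exp(2*d) + 12*exp(d) + 36)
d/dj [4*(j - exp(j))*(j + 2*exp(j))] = 4*j*exp(j) + 8*j - 16*exp(2*j) + 4*exp(j)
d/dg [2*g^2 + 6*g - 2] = 4*g + 6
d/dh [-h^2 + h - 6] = 1 - 2*h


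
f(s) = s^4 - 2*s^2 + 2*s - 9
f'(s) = 4*s^3 - 4*s + 2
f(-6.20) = 1379.35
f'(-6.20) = -926.51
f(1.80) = -1.38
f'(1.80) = 18.13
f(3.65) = 149.14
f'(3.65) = 181.91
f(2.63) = 30.27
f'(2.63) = 64.25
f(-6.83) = 2060.16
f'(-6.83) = -1245.13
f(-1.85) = -7.83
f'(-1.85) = -15.93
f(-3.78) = 159.02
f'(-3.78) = -198.92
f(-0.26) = -9.65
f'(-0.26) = 2.97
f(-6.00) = 1203.00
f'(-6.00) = -838.00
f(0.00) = -9.00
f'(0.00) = 2.00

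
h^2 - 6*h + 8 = (h - 4)*(h - 2)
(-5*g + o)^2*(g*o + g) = 25*g^3*o + 25*g^3 - 10*g^2*o^2 - 10*g^2*o + g*o^3 + g*o^2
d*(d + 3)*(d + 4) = d^3 + 7*d^2 + 12*d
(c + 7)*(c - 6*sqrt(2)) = c^2 - 6*sqrt(2)*c + 7*c - 42*sqrt(2)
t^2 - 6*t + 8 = (t - 4)*(t - 2)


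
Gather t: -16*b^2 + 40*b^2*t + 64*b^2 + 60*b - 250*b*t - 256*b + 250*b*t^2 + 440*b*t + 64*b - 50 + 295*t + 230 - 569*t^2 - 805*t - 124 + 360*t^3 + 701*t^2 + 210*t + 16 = 48*b^2 - 132*b + 360*t^3 + t^2*(250*b + 132) + t*(40*b^2 + 190*b - 300) + 72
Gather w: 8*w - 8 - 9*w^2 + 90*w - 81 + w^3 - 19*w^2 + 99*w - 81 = w^3 - 28*w^2 + 197*w - 170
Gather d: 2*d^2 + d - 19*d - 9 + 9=2*d^2 - 18*d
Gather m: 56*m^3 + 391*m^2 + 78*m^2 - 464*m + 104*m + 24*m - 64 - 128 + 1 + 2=56*m^3 + 469*m^2 - 336*m - 189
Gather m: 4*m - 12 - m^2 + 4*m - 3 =-m^2 + 8*m - 15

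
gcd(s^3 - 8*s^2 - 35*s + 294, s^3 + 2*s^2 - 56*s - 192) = s + 6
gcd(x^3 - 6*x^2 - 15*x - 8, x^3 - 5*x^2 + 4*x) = 1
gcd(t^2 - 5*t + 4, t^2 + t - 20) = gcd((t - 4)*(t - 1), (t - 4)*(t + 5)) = t - 4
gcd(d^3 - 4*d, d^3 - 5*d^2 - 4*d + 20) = d^2 - 4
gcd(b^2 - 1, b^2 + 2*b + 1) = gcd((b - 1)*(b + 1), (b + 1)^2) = b + 1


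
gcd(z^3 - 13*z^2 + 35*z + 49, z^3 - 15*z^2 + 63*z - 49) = z^2 - 14*z + 49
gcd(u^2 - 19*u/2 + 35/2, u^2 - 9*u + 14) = u - 7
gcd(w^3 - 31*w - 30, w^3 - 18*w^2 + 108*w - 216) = w - 6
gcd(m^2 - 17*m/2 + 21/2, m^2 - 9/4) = m - 3/2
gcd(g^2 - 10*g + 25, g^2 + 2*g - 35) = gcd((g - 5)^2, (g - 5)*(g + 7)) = g - 5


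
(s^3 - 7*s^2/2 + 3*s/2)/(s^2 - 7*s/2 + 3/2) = s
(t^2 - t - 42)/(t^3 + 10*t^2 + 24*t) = (t - 7)/(t*(t + 4))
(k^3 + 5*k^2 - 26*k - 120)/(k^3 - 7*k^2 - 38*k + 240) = (k + 4)/(k - 8)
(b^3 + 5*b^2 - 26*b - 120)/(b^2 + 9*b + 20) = (b^2 + b - 30)/(b + 5)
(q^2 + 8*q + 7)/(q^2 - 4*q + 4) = (q^2 + 8*q + 7)/(q^2 - 4*q + 4)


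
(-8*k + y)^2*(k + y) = 64*k^3 + 48*k^2*y - 15*k*y^2 + y^3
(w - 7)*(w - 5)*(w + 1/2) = w^3 - 23*w^2/2 + 29*w + 35/2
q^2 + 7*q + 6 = (q + 1)*(q + 6)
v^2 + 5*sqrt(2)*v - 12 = (v - sqrt(2))*(v + 6*sqrt(2))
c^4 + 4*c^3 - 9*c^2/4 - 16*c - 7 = (c - 2)*(c + 1/2)*(c + 2)*(c + 7/2)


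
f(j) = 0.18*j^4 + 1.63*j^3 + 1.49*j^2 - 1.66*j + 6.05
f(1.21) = 9.50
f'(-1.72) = 4.02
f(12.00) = 6749.81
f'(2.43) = 44.79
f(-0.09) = 6.21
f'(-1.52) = 2.58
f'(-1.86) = 5.08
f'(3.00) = 70.73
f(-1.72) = 6.59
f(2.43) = 40.48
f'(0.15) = -1.10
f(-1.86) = 5.96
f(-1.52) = 7.25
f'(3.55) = 102.76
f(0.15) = 5.84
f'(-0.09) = -1.89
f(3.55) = 120.45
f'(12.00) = 1982.42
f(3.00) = 73.07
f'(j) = 0.72*j^3 + 4.89*j^2 + 2.98*j - 1.66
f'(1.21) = 10.38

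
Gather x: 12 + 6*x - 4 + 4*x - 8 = 10*x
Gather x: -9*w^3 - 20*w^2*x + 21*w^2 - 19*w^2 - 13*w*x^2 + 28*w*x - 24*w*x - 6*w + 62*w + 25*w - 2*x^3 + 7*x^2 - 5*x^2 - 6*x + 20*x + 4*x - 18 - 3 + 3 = -9*w^3 + 2*w^2 + 81*w - 2*x^3 + x^2*(2 - 13*w) + x*(-20*w^2 + 4*w + 18) - 18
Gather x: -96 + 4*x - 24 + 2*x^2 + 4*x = 2*x^2 + 8*x - 120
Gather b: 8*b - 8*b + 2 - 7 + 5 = 0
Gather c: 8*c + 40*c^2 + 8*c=40*c^2 + 16*c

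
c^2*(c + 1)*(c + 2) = c^4 + 3*c^3 + 2*c^2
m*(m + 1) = m^2 + m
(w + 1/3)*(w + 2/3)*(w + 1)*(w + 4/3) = w^4 + 10*w^3/3 + 35*w^2/9 + 50*w/27 + 8/27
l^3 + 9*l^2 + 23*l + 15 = (l + 1)*(l + 3)*(l + 5)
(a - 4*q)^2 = a^2 - 8*a*q + 16*q^2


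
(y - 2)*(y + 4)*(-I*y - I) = -I*y^3 - 3*I*y^2 + 6*I*y + 8*I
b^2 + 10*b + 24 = (b + 4)*(b + 6)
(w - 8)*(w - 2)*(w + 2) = w^3 - 8*w^2 - 4*w + 32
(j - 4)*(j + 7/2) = j^2 - j/2 - 14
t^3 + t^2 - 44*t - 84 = (t - 7)*(t + 2)*(t + 6)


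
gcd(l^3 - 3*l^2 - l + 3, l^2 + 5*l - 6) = l - 1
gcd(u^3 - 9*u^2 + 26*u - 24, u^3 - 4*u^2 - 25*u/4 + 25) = u - 4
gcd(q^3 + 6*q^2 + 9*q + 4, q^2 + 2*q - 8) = q + 4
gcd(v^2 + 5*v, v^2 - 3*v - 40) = v + 5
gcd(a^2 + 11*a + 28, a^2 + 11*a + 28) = a^2 + 11*a + 28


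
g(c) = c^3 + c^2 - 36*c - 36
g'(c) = 3*c^2 + 2*c - 36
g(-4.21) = 58.67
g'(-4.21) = 8.75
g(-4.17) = 59.00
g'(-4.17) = 7.83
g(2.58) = -105.05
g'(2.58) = -10.87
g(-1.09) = 3.13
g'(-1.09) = -34.62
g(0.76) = -62.34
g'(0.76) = -32.75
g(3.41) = -107.48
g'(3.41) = 5.70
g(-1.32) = 10.96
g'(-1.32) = -33.41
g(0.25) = -44.92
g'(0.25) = -35.31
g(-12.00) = -1188.00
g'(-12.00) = 372.00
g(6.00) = 0.00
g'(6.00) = 84.00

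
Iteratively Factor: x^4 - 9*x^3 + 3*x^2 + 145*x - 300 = (x + 4)*(x^3 - 13*x^2 + 55*x - 75) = (x - 5)*(x + 4)*(x^2 - 8*x + 15) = (x - 5)^2*(x + 4)*(x - 3)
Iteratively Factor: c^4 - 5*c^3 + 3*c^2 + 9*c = (c + 1)*(c^3 - 6*c^2 + 9*c) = c*(c + 1)*(c^2 - 6*c + 9) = c*(c - 3)*(c + 1)*(c - 3)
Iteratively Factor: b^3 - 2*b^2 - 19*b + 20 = (b - 1)*(b^2 - b - 20) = (b - 5)*(b - 1)*(b + 4)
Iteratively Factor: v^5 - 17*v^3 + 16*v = (v + 4)*(v^4 - 4*v^3 - v^2 + 4*v) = (v - 4)*(v + 4)*(v^3 - v) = v*(v - 4)*(v + 4)*(v^2 - 1) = v*(v - 4)*(v - 1)*(v + 4)*(v + 1)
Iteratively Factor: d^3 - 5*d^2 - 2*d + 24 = (d - 3)*(d^2 - 2*d - 8) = (d - 4)*(d - 3)*(d + 2)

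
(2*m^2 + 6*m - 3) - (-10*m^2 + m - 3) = 12*m^2 + 5*m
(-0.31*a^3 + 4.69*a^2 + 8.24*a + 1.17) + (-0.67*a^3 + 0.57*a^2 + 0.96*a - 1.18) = -0.98*a^3 + 5.26*a^2 + 9.2*a - 0.01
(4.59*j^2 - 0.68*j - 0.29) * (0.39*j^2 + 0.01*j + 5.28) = 1.7901*j^4 - 0.2193*j^3 + 24.1153*j^2 - 3.5933*j - 1.5312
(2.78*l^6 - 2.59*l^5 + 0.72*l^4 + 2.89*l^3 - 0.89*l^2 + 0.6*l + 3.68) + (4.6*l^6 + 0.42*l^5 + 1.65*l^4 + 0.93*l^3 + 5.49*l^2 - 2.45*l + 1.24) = 7.38*l^6 - 2.17*l^5 + 2.37*l^4 + 3.82*l^3 + 4.6*l^2 - 1.85*l + 4.92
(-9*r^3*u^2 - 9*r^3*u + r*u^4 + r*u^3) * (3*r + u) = -27*r^4*u^2 - 27*r^4*u - 9*r^3*u^3 - 9*r^3*u^2 + 3*r^2*u^4 + 3*r^2*u^3 + r*u^5 + r*u^4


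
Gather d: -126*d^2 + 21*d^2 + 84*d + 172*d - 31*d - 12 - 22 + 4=-105*d^2 + 225*d - 30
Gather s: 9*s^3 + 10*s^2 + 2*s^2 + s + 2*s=9*s^3 + 12*s^2 + 3*s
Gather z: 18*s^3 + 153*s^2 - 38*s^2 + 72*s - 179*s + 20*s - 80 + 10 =18*s^3 + 115*s^2 - 87*s - 70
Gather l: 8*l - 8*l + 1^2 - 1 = 0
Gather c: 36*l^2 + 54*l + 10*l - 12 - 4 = 36*l^2 + 64*l - 16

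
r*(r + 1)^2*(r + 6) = r^4 + 8*r^3 + 13*r^2 + 6*r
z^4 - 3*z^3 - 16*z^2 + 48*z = z*(z - 4)*(z - 3)*(z + 4)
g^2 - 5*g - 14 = (g - 7)*(g + 2)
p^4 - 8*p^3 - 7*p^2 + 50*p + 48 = (p - 8)*(p - 3)*(p + 1)*(p + 2)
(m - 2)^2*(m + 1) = m^3 - 3*m^2 + 4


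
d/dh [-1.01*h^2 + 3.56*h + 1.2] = 3.56 - 2.02*h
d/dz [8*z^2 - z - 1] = 16*z - 1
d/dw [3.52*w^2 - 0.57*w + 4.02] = 7.04*w - 0.57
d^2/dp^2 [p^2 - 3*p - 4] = 2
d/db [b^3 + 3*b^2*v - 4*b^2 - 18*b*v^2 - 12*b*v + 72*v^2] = 3*b^2 + 6*b*v - 8*b - 18*v^2 - 12*v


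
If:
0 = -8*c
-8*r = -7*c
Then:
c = 0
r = 0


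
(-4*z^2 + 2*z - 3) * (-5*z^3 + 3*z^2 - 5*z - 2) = 20*z^5 - 22*z^4 + 41*z^3 - 11*z^2 + 11*z + 6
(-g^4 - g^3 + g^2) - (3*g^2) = -g^4 - g^3 - 2*g^2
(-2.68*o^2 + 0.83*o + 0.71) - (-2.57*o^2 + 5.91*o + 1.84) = -0.11*o^2 - 5.08*o - 1.13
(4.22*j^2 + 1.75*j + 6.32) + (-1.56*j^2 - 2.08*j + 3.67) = 2.66*j^2 - 0.33*j + 9.99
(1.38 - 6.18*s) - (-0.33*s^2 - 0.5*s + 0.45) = 0.33*s^2 - 5.68*s + 0.93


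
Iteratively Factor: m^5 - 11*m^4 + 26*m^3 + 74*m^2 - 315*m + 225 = (m + 3)*(m^4 - 14*m^3 + 68*m^2 - 130*m + 75) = (m - 5)*(m + 3)*(m^3 - 9*m^2 + 23*m - 15) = (m - 5)*(m - 1)*(m + 3)*(m^2 - 8*m + 15) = (m - 5)*(m - 3)*(m - 1)*(m + 3)*(m - 5)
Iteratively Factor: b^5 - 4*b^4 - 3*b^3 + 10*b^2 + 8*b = (b + 1)*(b^4 - 5*b^3 + 2*b^2 + 8*b) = b*(b + 1)*(b^3 - 5*b^2 + 2*b + 8) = b*(b - 4)*(b + 1)*(b^2 - b - 2) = b*(b - 4)*(b + 1)^2*(b - 2)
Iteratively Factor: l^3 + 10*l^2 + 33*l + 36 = (l + 3)*(l^2 + 7*l + 12) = (l + 3)^2*(l + 4)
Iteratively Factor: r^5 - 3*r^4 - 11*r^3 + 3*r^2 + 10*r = (r)*(r^4 - 3*r^3 - 11*r^2 + 3*r + 10) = r*(r - 5)*(r^3 + 2*r^2 - r - 2) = r*(r - 5)*(r + 2)*(r^2 - 1) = r*(r - 5)*(r - 1)*(r + 2)*(r + 1)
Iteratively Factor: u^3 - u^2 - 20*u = (u + 4)*(u^2 - 5*u) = u*(u + 4)*(u - 5)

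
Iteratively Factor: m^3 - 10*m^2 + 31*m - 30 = (m - 5)*(m^2 - 5*m + 6) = (m - 5)*(m - 2)*(m - 3)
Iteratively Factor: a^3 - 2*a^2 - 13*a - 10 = (a - 5)*(a^2 + 3*a + 2) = (a - 5)*(a + 2)*(a + 1)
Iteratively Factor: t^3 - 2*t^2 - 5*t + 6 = (t - 3)*(t^2 + t - 2) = (t - 3)*(t - 1)*(t + 2)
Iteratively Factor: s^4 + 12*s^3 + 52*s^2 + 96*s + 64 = (s + 2)*(s^3 + 10*s^2 + 32*s + 32) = (s + 2)*(s + 4)*(s^2 + 6*s + 8) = (s + 2)^2*(s + 4)*(s + 4)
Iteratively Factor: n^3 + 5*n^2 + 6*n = (n + 3)*(n^2 + 2*n) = (n + 2)*(n + 3)*(n)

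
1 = 1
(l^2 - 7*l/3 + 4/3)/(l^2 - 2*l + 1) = (l - 4/3)/(l - 1)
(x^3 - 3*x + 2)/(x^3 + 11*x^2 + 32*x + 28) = (x^2 - 2*x + 1)/(x^2 + 9*x + 14)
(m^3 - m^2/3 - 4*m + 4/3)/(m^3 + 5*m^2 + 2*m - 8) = (3*m^2 - 7*m + 2)/(3*(m^2 + 3*m - 4))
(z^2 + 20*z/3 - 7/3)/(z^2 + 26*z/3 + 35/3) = (3*z - 1)/(3*z + 5)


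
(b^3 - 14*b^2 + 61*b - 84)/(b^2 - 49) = (b^2 - 7*b + 12)/(b + 7)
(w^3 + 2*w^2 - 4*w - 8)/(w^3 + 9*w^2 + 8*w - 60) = (w^2 + 4*w + 4)/(w^2 + 11*w + 30)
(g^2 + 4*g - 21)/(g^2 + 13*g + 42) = (g - 3)/(g + 6)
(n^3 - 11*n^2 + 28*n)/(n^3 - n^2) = (n^2 - 11*n + 28)/(n*(n - 1))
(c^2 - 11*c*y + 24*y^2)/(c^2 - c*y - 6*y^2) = (c - 8*y)/(c + 2*y)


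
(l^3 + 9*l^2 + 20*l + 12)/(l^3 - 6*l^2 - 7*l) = (l^2 + 8*l + 12)/(l*(l - 7))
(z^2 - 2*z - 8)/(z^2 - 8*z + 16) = (z + 2)/(z - 4)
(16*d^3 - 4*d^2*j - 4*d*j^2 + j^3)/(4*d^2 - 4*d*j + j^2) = (8*d^2 + 2*d*j - j^2)/(2*d - j)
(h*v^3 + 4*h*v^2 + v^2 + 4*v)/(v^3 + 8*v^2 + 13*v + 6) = v*(h*v^2 + 4*h*v + v + 4)/(v^3 + 8*v^2 + 13*v + 6)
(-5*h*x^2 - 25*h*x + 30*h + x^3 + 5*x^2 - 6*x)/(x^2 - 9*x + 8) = (-5*h*x - 30*h + x^2 + 6*x)/(x - 8)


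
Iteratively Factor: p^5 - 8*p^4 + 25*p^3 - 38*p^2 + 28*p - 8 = (p - 2)*(p^4 - 6*p^3 + 13*p^2 - 12*p + 4) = (p - 2)*(p - 1)*(p^3 - 5*p^2 + 8*p - 4) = (p - 2)^2*(p - 1)*(p^2 - 3*p + 2) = (p - 2)^3*(p - 1)*(p - 1)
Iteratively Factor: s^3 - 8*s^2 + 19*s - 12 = (s - 3)*(s^2 - 5*s + 4) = (s - 4)*(s - 3)*(s - 1)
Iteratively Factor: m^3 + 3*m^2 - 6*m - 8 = (m - 2)*(m^2 + 5*m + 4) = (m - 2)*(m + 1)*(m + 4)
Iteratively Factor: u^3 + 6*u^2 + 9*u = (u)*(u^2 + 6*u + 9) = u*(u + 3)*(u + 3)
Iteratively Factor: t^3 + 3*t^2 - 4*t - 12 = (t + 2)*(t^2 + t - 6) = (t - 2)*(t + 2)*(t + 3)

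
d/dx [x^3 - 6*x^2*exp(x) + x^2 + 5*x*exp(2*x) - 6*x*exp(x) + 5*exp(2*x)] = -6*x^2*exp(x) + 3*x^2 + 10*x*exp(2*x) - 18*x*exp(x) + 2*x + 15*exp(2*x) - 6*exp(x)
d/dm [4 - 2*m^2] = -4*m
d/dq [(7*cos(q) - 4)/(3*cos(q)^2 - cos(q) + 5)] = (21*cos(q)^2 - 24*cos(q) - 31)*sin(q)/(3*sin(q)^2 + cos(q) - 8)^2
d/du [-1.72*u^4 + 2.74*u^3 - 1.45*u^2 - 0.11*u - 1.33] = -6.88*u^3 + 8.22*u^2 - 2.9*u - 0.11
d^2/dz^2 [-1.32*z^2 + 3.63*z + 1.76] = -2.64000000000000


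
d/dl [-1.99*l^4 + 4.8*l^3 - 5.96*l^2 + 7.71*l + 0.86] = -7.96*l^3 + 14.4*l^2 - 11.92*l + 7.71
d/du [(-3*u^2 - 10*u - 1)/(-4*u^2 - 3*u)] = (-31*u^2 - 8*u - 3)/(u^2*(16*u^2 + 24*u + 9))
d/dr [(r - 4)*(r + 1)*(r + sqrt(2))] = 3*r^2 - 6*r + 2*sqrt(2)*r - 3*sqrt(2) - 4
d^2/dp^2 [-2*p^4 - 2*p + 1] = -24*p^2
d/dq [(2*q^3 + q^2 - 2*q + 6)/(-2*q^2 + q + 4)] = (-4*q^4 + 4*q^3 + 21*q^2 + 32*q - 14)/(4*q^4 - 4*q^3 - 15*q^2 + 8*q + 16)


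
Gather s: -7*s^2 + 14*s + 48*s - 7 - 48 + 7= -7*s^2 + 62*s - 48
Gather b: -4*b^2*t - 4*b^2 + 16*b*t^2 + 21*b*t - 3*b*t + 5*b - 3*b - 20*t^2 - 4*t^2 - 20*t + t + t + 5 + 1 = b^2*(-4*t - 4) + b*(16*t^2 + 18*t + 2) - 24*t^2 - 18*t + 6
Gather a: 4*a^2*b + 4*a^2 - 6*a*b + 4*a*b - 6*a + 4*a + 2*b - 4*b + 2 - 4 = a^2*(4*b + 4) + a*(-2*b - 2) - 2*b - 2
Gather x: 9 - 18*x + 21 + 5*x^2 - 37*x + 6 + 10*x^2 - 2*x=15*x^2 - 57*x + 36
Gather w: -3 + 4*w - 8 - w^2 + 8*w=-w^2 + 12*w - 11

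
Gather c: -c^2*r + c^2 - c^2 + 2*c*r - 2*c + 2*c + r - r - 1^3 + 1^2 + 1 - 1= -c^2*r + 2*c*r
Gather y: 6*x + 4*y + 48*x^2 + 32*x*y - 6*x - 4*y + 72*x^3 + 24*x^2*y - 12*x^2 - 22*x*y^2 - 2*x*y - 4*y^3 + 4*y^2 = 72*x^3 + 36*x^2 - 4*y^3 + y^2*(4 - 22*x) + y*(24*x^2 + 30*x)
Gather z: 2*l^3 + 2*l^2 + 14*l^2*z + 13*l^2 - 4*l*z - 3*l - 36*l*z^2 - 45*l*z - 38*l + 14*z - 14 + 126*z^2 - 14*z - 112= 2*l^3 + 15*l^2 - 41*l + z^2*(126 - 36*l) + z*(14*l^2 - 49*l) - 126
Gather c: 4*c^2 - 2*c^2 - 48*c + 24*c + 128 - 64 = 2*c^2 - 24*c + 64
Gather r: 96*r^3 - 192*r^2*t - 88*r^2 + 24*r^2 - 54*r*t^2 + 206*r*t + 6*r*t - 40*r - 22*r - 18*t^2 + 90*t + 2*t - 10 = 96*r^3 + r^2*(-192*t - 64) + r*(-54*t^2 + 212*t - 62) - 18*t^2 + 92*t - 10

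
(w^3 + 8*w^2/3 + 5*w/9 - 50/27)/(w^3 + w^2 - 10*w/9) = (w + 5/3)/w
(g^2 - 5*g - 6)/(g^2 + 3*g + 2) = (g - 6)/(g + 2)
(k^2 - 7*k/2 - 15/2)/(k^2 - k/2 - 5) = (-2*k^2 + 7*k + 15)/(-2*k^2 + k + 10)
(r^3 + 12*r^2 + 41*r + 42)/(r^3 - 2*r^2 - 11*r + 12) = (r^2 + 9*r + 14)/(r^2 - 5*r + 4)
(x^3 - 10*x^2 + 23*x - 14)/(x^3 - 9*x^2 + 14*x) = (x - 1)/x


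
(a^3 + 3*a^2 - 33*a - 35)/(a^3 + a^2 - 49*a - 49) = (a - 5)/(a - 7)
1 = 1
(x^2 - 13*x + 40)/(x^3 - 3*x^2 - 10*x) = (x - 8)/(x*(x + 2))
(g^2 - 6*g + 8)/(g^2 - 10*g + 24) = (g - 2)/(g - 6)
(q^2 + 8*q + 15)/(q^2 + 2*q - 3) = (q + 5)/(q - 1)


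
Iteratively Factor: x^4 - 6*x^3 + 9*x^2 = (x - 3)*(x^3 - 3*x^2) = x*(x - 3)*(x^2 - 3*x) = x*(x - 3)^2*(x)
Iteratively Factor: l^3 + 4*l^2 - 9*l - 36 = (l + 3)*(l^2 + l - 12) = (l - 3)*(l + 3)*(l + 4)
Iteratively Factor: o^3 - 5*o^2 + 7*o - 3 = (o - 1)*(o^2 - 4*o + 3) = (o - 1)^2*(o - 3)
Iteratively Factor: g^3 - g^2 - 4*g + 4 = (g - 1)*(g^2 - 4) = (g - 2)*(g - 1)*(g + 2)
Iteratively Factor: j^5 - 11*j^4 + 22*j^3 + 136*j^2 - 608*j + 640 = (j - 2)*(j^4 - 9*j^3 + 4*j^2 + 144*j - 320) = (j - 5)*(j - 2)*(j^3 - 4*j^2 - 16*j + 64) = (j - 5)*(j - 2)*(j + 4)*(j^2 - 8*j + 16) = (j - 5)*(j - 4)*(j - 2)*(j + 4)*(j - 4)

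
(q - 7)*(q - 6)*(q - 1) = q^3 - 14*q^2 + 55*q - 42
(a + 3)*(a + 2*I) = a^2 + 3*a + 2*I*a + 6*I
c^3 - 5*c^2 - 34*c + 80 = (c - 8)*(c - 2)*(c + 5)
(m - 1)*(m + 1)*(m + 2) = m^3 + 2*m^2 - m - 2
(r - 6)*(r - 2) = r^2 - 8*r + 12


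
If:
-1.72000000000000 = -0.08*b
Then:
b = 21.50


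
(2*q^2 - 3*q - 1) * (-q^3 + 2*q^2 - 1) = -2*q^5 + 7*q^4 - 5*q^3 - 4*q^2 + 3*q + 1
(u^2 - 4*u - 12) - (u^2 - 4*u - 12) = 0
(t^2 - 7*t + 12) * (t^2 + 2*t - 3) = t^4 - 5*t^3 - 5*t^2 + 45*t - 36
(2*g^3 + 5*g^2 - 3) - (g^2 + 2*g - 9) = 2*g^3 + 4*g^2 - 2*g + 6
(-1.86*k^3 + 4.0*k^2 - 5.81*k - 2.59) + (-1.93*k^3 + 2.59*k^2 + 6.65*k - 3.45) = -3.79*k^3 + 6.59*k^2 + 0.840000000000001*k - 6.04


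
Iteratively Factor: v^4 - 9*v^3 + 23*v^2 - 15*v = (v - 5)*(v^3 - 4*v^2 + 3*v) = (v - 5)*(v - 3)*(v^2 - v) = (v - 5)*(v - 3)*(v - 1)*(v)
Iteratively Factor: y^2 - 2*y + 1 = (y - 1)*(y - 1)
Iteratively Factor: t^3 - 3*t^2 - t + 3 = (t + 1)*(t^2 - 4*t + 3) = (t - 1)*(t + 1)*(t - 3)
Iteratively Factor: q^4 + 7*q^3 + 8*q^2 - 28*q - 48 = (q + 4)*(q^3 + 3*q^2 - 4*q - 12) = (q + 3)*(q + 4)*(q^2 - 4) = (q + 2)*(q + 3)*(q + 4)*(q - 2)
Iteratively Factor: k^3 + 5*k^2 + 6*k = (k + 3)*(k^2 + 2*k) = k*(k + 3)*(k + 2)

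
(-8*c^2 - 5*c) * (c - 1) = -8*c^3 + 3*c^2 + 5*c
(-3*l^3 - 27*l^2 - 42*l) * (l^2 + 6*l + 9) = -3*l^5 - 45*l^4 - 231*l^3 - 495*l^2 - 378*l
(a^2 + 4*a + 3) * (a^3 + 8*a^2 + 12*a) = a^5 + 12*a^4 + 47*a^3 + 72*a^2 + 36*a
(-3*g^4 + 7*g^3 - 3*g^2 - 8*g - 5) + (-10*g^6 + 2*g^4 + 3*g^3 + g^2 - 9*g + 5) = -10*g^6 - g^4 + 10*g^3 - 2*g^2 - 17*g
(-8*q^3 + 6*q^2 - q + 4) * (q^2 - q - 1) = -8*q^5 + 14*q^4 + q^3 - q^2 - 3*q - 4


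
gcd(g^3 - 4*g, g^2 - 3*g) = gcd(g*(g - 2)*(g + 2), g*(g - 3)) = g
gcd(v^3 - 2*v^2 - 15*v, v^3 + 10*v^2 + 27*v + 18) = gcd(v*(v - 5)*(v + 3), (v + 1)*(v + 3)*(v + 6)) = v + 3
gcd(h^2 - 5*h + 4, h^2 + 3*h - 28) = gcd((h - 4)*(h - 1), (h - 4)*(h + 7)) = h - 4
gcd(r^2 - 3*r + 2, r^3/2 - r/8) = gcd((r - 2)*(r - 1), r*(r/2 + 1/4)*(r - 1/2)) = 1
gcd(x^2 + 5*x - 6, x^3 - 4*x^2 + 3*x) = x - 1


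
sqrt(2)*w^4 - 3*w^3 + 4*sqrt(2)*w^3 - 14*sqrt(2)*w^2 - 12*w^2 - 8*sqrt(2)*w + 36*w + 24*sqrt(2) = (w - 2)*(w + 6)*(w - 2*sqrt(2))*(sqrt(2)*w + 1)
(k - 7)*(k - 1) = k^2 - 8*k + 7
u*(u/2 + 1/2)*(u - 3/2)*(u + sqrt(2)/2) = u^4/2 - u^3/4 + sqrt(2)*u^3/4 - 3*u^2/4 - sqrt(2)*u^2/8 - 3*sqrt(2)*u/8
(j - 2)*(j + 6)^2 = j^3 + 10*j^2 + 12*j - 72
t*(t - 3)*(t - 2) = t^3 - 5*t^2 + 6*t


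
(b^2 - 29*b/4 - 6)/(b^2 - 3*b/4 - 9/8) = 2*(b - 8)/(2*b - 3)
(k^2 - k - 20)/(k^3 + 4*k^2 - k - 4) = (k - 5)/(k^2 - 1)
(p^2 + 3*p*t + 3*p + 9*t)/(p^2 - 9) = (p + 3*t)/(p - 3)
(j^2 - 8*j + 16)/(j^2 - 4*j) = (j - 4)/j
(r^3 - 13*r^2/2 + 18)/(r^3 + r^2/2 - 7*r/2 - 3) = (r - 6)/(r + 1)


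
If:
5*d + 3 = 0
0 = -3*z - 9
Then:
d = -3/5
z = -3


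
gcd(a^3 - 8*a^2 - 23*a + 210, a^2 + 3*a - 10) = a + 5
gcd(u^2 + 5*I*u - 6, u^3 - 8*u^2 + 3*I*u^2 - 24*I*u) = u + 3*I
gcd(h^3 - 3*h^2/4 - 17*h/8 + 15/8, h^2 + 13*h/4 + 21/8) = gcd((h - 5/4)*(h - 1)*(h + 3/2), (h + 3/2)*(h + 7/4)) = h + 3/2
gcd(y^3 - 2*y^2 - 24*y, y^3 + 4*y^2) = y^2 + 4*y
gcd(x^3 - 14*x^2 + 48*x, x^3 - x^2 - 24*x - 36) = x - 6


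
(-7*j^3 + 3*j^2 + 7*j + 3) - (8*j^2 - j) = -7*j^3 - 5*j^2 + 8*j + 3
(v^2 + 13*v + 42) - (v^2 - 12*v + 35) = 25*v + 7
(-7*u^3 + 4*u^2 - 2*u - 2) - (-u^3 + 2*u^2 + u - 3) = -6*u^3 + 2*u^2 - 3*u + 1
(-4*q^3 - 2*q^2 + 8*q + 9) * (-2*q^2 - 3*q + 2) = 8*q^5 + 16*q^4 - 18*q^3 - 46*q^2 - 11*q + 18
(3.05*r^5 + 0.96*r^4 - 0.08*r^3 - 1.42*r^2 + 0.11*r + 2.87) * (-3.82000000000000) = -11.651*r^5 - 3.6672*r^4 + 0.3056*r^3 + 5.4244*r^2 - 0.4202*r - 10.9634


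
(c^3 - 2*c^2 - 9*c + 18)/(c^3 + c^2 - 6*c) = (c - 3)/c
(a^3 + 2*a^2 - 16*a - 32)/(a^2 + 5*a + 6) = (a^2 - 16)/(a + 3)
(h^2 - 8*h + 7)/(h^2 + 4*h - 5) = (h - 7)/(h + 5)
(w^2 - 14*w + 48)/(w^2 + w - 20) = (w^2 - 14*w + 48)/(w^2 + w - 20)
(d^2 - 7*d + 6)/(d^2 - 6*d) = (d - 1)/d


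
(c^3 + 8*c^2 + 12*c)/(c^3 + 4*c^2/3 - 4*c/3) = 3*(c + 6)/(3*c - 2)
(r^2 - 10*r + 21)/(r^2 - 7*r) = (r - 3)/r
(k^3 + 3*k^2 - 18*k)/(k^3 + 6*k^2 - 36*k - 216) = k*(k - 3)/(k^2 - 36)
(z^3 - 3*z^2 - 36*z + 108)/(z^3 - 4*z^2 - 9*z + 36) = (z^2 - 36)/(z^2 - z - 12)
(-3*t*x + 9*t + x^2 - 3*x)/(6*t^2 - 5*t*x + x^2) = (x - 3)/(-2*t + x)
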